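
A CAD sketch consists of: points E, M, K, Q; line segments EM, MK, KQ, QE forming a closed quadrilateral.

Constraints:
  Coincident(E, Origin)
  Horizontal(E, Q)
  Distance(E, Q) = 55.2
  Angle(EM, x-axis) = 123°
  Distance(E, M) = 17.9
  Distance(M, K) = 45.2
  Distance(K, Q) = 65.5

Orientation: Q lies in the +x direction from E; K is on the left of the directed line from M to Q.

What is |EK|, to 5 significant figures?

54.640

Checks: |MK| = 45.20 ✓; |KQ| = 65.50 ✓.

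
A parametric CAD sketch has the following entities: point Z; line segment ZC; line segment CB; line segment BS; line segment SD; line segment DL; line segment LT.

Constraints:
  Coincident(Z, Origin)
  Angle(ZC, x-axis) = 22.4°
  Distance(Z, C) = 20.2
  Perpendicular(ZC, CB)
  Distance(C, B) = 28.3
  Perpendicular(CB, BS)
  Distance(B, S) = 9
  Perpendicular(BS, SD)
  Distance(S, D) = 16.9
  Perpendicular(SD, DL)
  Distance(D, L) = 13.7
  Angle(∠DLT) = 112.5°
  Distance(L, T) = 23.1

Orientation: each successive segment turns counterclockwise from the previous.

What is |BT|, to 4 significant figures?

14.25

The perpendicularity gives DL at right angles to SD, so DL runs at 22.40°; with |DL| = 13.7, L = (18.68, 20.03). ∠DLT = 112.5° gives LT at 89.90° from the x-axis; with |LT| = 23.1, T = (18.72, 43.13). Then |BT| = |T − B| = 14.25.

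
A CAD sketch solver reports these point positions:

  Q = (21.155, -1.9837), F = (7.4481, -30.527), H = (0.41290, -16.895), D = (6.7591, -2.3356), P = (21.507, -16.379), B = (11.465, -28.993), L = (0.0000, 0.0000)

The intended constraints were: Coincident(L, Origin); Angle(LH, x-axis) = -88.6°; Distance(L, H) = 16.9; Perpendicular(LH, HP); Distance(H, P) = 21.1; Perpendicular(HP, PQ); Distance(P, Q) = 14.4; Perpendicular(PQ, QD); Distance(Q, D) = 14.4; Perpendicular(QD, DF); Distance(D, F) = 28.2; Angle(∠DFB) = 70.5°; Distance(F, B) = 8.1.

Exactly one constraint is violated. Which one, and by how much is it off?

Distance(F, B) = 8.1 — off by 3.80.

L = (0.00, 0.00) ✓; LH at -88.60° ✓; |LH| = 16.90 ✓; ∠(LH, HP) = 90.00° ✓; |HP| = 21.10 ✓; ∠(HP, PQ) = 90.00° ✓; |PQ| = 14.40 ✓; ∠(PQ, QD) = 90.00° ✓; |QD| = 14.40 ✓; ∠(QD, DF) = 90.00° ✓; |DF| = 28.20 ✓; ∠DFB = 70.50° ✓; |FB| = 4.300 ✗.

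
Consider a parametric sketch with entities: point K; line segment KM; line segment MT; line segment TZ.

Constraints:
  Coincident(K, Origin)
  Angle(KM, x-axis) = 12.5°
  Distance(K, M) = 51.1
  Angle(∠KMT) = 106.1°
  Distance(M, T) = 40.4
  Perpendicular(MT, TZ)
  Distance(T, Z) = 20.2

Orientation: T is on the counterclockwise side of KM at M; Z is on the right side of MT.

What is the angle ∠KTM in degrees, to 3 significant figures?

42.0°

K is at the origin; KM runs at 12.5° with length 51.1, so M = 51.1·(cos 12.5°, sin 12.5°) = (49.9, 11.1). ∠KMT = 106.1°, so MT runs at 12.5° + (180° − 106.1°) = 86.4° from the x-axis; with |MT| = 40.4, T = M + 40.4·(cos 86.4°, sin 86.4°) = (52.4, 51.4). Then cos ∠KTM = TK·TM / (|TK||TM|), giving 42.0°.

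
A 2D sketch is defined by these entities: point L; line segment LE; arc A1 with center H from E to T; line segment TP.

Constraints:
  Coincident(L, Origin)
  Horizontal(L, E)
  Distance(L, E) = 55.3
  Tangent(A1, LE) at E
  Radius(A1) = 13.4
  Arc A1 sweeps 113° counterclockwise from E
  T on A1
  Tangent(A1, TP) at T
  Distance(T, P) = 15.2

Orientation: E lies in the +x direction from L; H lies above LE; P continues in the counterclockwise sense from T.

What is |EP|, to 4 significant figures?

33.25

L is at the origin; LE is horizontal with |LE| = 55.3 and E on the +x side, so E = (55.30, 0.000). A1 meets LE tangentially, so HE is at right angles to LE, so H = E + (0, 13.4) = (55.30, 13.40). On A1, E sits at bearing -90° from H; a 113° counterclockwise sweep puts T at bearing 23°, so T = H + 13.4·(cos 23°, sin 23°) = (67.63, 18.64). Tangency of A1 to TP means the radius HT is perpendicular to TP, so TP runs along (−sin 23°, cos 23°); with |TP| = 15.2, P = (61.70, 32.63). Then |EP| = |P − E| = 33.25.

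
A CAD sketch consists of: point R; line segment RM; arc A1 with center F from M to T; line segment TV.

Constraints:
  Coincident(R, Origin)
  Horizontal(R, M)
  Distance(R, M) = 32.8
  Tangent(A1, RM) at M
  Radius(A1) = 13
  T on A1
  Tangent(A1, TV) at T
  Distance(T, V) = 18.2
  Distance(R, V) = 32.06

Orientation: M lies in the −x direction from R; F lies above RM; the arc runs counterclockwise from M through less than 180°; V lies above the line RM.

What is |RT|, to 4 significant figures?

22.51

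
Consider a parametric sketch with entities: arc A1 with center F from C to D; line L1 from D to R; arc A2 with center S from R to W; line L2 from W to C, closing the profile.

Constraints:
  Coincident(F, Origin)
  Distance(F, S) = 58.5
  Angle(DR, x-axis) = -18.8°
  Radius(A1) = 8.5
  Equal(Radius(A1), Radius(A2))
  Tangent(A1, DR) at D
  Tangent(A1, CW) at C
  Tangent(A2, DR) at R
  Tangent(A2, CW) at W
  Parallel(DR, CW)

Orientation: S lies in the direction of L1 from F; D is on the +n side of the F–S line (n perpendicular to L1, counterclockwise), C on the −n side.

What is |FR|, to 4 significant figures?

59.11

The slot axis is L1's direction at -18.8°, so u = (cos -18.8°, sin -18.8°) = (0.9466, -0.3223) and n = (−sin -18.8°, cos -18.8°) = (0.3223, 0.9466). F is at the origin and S lies 58.5 along u from F, so S = 58.5·u = (55.38, -18.85). Tangency of A1 to both parallel lines with radius 8.5 puts D and C at F ± 8.5·n: D = (2.739, 8.047), C = (-2.739, -8.047). Equal radii place R and W the same way about S: R = S + 8.5·n = (58.12, -10.81), W = S − 8.5·n = (52.64, -26.90). Then |FR| = |R − F| = 59.11.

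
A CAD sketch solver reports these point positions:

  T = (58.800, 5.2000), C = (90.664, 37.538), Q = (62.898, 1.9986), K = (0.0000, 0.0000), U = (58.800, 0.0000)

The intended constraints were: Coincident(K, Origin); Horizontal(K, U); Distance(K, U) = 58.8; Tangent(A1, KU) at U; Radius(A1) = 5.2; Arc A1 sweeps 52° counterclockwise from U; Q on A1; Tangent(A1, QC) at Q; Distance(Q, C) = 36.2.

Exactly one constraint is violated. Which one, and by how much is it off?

Distance(Q, C) = 36.2 — off by 8.90.

K = (0.00, 0.00) ✓; K.y = 0.00, U.y = 0.00 ✓; |KU| = 58.80 ✓; ∠(TU, UK) = 90.00° ✓; |TU| = 5.200 ✓; bearing(T→Q) − bearing(T→U) = 52.00° ✓; |TQ| = 5.200 ✓; ∠(TQ, QC) = 90.00° ✓; |QC| = 45.10 ✗.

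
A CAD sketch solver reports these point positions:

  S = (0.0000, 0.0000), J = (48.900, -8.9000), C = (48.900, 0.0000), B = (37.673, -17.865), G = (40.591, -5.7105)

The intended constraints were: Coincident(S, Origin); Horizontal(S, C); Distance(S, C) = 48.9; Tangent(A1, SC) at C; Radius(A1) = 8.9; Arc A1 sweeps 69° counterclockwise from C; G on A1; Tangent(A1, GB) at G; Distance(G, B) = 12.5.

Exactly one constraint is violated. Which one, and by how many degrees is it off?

Tangent(A1, GB) at G — off by 7.50°.

S = (0.00, 0.00) ✓; S.y = 0.00, C.y = 0.00 ✓; |SC| = 48.90 ✓; ∠(JC, CS) = 90.00° ✓; |JC| = 8.900 ✓; bearing(J→G) − bearing(J→C) = 69.00° ✓; |JG| = 8.900 ✓; ∠(JG, GB) = 82.50° ✗; |GB| = 12.50 ✓.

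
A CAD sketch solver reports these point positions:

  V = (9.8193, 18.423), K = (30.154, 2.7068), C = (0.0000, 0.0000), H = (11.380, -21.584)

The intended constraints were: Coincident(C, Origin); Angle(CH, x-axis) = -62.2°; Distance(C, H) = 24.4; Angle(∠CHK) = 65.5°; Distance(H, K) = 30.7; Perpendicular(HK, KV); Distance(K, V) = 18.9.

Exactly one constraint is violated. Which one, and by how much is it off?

Distance(K, V) = 18.9 — off by 6.80.

C = (0.00, 0.00) ✓; CH at -62.20° ✓; |CH| = 24.40 ✓; ∠CHK = 65.50° ✓; |HK| = 30.70 ✓; ∠(HK, KV) = 90.00° ✓; |KV| = 25.70 ✗.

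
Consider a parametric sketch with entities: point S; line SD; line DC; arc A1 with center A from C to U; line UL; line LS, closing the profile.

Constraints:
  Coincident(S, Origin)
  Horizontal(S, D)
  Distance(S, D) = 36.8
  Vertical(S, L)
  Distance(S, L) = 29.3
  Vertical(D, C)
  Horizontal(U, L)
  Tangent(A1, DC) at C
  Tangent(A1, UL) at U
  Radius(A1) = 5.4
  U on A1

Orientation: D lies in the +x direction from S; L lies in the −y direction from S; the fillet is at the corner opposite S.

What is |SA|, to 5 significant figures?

39.461

S and L share the same x with |SL| = 29.3 and L on the −y side, so L = (0.0000, -29.300). The virtual corner opposite S is at (36.800, -29.300). Tangency of A1 to DC means the radius AC is perpendicular to DC and tangency of A1 to UL means the radius AU is perpendicular to UL, with radius 5.4, so the center A sits 5.4 in from both sides at A = (31.400, -23.900). Then |SA| = |A − S| = 39.461.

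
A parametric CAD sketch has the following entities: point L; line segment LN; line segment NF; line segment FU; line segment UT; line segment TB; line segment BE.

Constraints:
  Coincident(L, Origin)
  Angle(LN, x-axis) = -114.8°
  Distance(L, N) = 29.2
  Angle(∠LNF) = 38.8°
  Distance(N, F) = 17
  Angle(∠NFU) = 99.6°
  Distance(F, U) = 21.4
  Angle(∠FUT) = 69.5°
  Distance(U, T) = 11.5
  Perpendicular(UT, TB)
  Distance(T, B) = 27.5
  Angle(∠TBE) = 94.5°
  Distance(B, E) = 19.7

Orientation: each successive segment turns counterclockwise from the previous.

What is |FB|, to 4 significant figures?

8.463

∠FUT = 69.5° gives UT at -142.7° from the x-axis; with |UT| = 11.5, T = (-12.35, -5.431). The perpendicularity gives TB at right angles to UT, so TB runs at -52.70°; with |TB| = 27.5, B = (4.311, -27.31). Then |FB| = |B − F| = 8.463.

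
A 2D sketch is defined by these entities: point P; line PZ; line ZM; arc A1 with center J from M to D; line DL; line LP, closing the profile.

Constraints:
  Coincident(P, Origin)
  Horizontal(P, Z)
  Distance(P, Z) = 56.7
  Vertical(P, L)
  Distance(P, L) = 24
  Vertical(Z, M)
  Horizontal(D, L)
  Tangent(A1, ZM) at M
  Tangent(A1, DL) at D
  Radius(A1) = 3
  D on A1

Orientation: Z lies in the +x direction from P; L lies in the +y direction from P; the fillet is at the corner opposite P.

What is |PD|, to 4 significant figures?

58.82

P is at the origin; P and Z share the same y with |PZ| = 56.7 and Z on the +x side, so Z = (56.70, 0.000). PL is vertical with |PL| = 24.0 and L on the +y side, so L = (0.000, 24.00). The virtual corner opposite P is at (56.70, 24.00). Since A1 is tangent to ZM there, JM ⟂ ZM and since A1 is tangent to DL there, JD ⟂ DL, with radius 3.0, so the center J sits 3.0 in from both sides at J = (53.70, 21.00). That places the tangent points at M = (56.70, 21.00) on ZM and D = (53.70, 24.00) on DL. Then |PD| = |D − P| = 58.82.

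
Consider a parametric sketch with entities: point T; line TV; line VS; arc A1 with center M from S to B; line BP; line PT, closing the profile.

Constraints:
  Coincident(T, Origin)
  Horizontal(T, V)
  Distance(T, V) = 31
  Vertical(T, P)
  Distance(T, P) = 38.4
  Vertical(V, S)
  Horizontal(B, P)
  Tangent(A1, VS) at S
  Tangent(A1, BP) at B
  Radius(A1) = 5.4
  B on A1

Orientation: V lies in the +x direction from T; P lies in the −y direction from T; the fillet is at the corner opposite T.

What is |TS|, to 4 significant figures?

45.28

T is at the origin; T and V share the same y with |TV| = 31.0 and V on the +x side, so V = (31.00, 0.000). TP is vertical with |TP| = 38.4 and P on the −y side, so P = (0.000, -38.40). The virtual corner opposite T is at (31.00, -38.40). Since A1 is tangent to VS there, MS ⟂ VS and the tangent condition forces MB to be normal to BP, with radius 5.4, so the center M sits 5.4 in from both sides at M = (25.60, -33.00). That places the tangent points at S = (31.00, -33.00) on VS and B = (25.60, -38.40) on BP. Then |TS| = |S − T| = 45.28.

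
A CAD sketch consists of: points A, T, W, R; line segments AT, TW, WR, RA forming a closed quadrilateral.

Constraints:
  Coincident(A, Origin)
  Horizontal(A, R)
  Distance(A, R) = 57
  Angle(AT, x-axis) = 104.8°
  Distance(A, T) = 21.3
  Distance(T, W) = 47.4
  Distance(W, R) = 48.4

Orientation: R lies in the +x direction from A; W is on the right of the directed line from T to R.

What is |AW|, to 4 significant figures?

26.64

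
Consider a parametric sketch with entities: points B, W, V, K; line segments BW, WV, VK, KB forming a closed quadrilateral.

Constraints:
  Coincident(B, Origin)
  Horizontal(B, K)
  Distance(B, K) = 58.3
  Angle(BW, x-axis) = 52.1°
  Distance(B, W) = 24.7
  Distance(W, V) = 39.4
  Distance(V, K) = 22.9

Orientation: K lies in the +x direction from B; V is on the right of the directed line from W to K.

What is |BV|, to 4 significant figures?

40.63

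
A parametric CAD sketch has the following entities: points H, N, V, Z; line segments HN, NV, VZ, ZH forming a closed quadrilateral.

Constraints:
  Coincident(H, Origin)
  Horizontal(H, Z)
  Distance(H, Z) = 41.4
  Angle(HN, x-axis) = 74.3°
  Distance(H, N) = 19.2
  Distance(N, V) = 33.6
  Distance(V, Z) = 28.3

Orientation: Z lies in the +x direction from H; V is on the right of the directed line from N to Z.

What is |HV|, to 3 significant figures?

21.0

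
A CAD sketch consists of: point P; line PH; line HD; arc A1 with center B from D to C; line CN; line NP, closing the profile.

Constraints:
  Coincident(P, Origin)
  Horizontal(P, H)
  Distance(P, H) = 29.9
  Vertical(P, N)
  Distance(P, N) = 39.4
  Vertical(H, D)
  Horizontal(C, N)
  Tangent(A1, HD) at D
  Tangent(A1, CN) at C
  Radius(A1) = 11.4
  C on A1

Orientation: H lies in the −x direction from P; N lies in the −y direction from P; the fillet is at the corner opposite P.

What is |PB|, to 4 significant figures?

33.56

P and N share the same x with |PN| = 39.4 and N on the −y side, so N = (0.000, -39.40). The virtual corner opposite P is at (-29.90, -39.40). Tangency of A1 to HD means the radius BD is perpendicular to HD and A1 meets CN tangentially, so BC is at right angles to CN, with radius 11.4, so the center B sits 11.4 in from both sides at B = (-18.50, -28.00). Then |PB| = |B − P| = 33.56.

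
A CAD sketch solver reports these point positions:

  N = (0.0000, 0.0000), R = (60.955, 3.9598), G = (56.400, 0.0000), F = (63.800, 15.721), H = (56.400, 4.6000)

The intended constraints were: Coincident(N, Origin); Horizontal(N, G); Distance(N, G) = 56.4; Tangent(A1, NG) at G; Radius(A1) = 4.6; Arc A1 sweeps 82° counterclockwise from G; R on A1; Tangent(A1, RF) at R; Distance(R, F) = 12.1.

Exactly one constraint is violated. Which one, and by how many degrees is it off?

Tangent(A1, RF) at R — off by 5.60°.

N = (0.00, 0.00) ✓; N.y = 0.00, G.y = 0.00 ✓; |NG| = 56.40 ✓; ∠(HG, GN) = 90.00° ✓; |HG| = 4.600 ✓; bearing(H→R) − bearing(H→G) = 82.00° ✓; |HR| = 4.600 ✓; ∠(HR, RF) = 95.60° ✗; |RF| = 12.10 ✓.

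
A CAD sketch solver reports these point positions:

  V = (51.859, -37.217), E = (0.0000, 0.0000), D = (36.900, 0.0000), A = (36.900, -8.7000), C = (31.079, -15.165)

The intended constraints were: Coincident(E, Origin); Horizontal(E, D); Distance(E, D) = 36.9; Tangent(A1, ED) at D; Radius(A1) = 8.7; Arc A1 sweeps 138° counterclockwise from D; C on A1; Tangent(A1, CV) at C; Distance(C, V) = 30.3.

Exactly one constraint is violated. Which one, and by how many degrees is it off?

Tangent(A1, CV) at C — off by 4.70°.

E = (0.00, 0.00) ✓; E.y = 0.00, D.y = 0.00 ✓; |ED| = 36.90 ✓; ∠(AD, DE) = 90.00° ✓; |AD| = 8.700 ✓; bearing(A→C) − bearing(A→D) = 138.0° ✓; |AC| = 8.699 ✓; ∠(AC, CV) = 94.70° ✗; |CV| = 30.30 ✓.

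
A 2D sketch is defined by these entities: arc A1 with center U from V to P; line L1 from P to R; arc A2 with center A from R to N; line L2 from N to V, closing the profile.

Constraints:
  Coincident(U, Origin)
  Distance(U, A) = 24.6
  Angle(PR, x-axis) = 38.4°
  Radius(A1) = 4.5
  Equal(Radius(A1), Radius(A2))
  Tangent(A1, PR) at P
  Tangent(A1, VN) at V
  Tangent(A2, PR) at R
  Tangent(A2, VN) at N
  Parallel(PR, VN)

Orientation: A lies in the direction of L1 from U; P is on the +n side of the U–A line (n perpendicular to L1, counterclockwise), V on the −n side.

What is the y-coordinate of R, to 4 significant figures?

18.81

Tangency of A1 to both parallel lines with radius 4.5 puts P and V at U ± 4.5·n: P = (-2.795, 3.527), V = (2.795, -3.527). Equal radii place R and N the same way about A: R = A + 4.5·n = (16.48, 18.81), N = A − 4.5·n = (22.07, 11.75). So R.y = 18.81.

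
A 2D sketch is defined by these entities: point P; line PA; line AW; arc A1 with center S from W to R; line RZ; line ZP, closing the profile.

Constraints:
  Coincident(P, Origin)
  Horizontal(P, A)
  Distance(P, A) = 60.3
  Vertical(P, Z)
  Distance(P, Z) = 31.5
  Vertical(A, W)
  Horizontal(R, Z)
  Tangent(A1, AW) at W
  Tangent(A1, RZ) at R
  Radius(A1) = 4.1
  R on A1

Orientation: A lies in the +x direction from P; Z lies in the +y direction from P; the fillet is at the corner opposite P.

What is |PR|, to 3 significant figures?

64.4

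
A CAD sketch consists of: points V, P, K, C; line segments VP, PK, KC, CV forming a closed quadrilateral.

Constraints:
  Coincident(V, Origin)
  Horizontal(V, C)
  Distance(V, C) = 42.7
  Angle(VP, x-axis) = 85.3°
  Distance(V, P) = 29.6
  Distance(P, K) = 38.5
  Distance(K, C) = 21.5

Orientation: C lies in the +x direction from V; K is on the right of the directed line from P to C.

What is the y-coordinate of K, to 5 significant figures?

-3.9088

Checks: |PK| = 38.50 ✓; |KC| = 21.50 ✓.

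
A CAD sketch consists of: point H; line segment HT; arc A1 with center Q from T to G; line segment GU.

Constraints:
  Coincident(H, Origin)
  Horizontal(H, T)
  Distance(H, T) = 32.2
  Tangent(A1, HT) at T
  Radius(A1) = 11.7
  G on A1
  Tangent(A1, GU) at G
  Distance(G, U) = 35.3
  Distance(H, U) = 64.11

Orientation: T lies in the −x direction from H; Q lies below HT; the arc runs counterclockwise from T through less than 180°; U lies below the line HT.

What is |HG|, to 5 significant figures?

45.471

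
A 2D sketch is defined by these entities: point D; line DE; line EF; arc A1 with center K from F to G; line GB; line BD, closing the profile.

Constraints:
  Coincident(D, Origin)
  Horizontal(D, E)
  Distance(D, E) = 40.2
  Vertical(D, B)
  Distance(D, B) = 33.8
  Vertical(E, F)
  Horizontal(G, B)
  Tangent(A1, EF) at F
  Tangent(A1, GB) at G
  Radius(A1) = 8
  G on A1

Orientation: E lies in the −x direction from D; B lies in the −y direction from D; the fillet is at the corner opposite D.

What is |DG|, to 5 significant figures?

46.683

D is at the origin; D and E share the same y with |DE| = 40.2 and E on the −x side, so E = (-40.200, 0.0000). D and B share the same x with |DB| = 33.8 and B on the −y side, so B = (0.0000, -33.800). The virtual corner opposite D is at (-40.200, -33.800). Tangency of A1 to EF means the radius KF is perpendicular to EF and A1 meets GB tangentially, so KG is at right angles to GB, with radius 8.0, so the center K sits 8.0 in from both sides at K = (-32.200, -25.800). That places the tangent points at F = (-40.200, -25.800) on EF and G = (-32.200, -33.800) on GB. Then |DG| = |G − D| = 46.683.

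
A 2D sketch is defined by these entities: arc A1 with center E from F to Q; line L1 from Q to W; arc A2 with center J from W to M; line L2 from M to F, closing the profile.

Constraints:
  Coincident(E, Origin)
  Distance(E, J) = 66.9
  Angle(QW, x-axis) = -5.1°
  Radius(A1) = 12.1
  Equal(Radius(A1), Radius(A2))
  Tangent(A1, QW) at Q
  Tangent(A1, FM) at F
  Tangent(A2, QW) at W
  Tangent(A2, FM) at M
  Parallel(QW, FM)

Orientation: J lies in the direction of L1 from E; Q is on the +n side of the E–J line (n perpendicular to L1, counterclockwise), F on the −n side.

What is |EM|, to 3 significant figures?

68.0

The slot axis is L1's direction at -5.1°, so u = (cos -5.1°, sin -5.1°) = (0.996, -0.0889) and n = (−sin -5.1°, cos -5.1°) = (0.0889, 0.996). E is at the origin and J lies 66.9 along u from E, so J = 66.9·u = (66.6, -5.95). Tangency of A1 to both parallel lines with radius 12.1 puts Q and F at E ± 12.1·n: Q = (1.08, 12.1), F = (-1.08, -12.1). Equal radii place W and M the same way about J: W = J + 12.1·n = (67.7, 6.11), M = J − 12.1·n = (65.6, -18.0). Then |EM| = |M − E| = 68.0.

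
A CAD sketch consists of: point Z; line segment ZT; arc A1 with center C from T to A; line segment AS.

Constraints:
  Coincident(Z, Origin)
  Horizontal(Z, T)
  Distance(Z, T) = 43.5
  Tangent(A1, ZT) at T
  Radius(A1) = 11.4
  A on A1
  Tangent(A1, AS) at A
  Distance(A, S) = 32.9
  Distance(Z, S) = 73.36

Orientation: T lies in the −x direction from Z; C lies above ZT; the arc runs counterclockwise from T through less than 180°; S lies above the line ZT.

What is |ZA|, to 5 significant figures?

40.953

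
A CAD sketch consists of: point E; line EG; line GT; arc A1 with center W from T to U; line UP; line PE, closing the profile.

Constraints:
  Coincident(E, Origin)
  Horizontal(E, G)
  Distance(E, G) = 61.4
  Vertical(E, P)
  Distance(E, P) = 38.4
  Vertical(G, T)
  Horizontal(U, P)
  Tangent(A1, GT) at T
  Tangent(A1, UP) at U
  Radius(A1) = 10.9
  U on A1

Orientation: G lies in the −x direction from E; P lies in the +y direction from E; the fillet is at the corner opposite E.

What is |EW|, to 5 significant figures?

57.502

E is at the origin; EG is horizontal with |EG| = 61.4 and G on the −x side, so G = (-61.400, 0.0000). EP is vertical with |EP| = 38.4 and P on the +y side, so P = (0.0000, 38.400). The virtual corner opposite E is at (-61.400, 38.400). Since A1 is tangent to GT there, WT ⟂ GT and since A1 is tangent to UP there, WU ⟂ UP, with radius 10.9, so the center W sits 10.9 in from both sides at W = (-50.500, 27.500). Then |EW| = |W − E| = 57.502.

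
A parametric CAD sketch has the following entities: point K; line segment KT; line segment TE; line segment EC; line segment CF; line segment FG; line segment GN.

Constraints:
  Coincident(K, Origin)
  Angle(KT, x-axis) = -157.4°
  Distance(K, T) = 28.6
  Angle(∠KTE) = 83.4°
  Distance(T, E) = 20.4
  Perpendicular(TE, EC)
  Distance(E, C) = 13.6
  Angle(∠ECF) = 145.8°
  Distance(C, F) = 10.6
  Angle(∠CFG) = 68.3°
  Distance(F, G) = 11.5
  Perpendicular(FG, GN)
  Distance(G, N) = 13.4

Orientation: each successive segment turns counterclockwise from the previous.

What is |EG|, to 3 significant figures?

17.9

∠ECF = 145.8° gives CF at 63.4° from the x-axis; with |CF| = 10.6, F = (0.167, -12.7). ∠CFG = 68.3° gives FG at 175° from the x-axis; with |FG| = 11.5, G = (-11.3, -11.7). Then |EG| = |G − E| = 17.9.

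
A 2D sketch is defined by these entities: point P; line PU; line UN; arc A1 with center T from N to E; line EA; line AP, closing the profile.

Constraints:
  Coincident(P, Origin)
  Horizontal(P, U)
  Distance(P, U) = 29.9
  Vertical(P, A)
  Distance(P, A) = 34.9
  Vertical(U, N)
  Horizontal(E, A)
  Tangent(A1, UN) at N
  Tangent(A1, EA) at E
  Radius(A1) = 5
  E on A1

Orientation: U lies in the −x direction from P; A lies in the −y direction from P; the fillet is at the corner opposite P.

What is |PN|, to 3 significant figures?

42.3

P is at the origin; P and U share the same y with |PU| = 29.9 and U on the −x side, so U = (-29.9, 0.00). PA is vertical with |PA| = 34.9 and A on the −y side, so A = (0.00, -34.9). The virtual corner opposite P is at (-29.9, -34.9). Since A1 is tangent to UN there, TN ⟂ UN and since A1 is tangent to EA there, TE ⟂ EA, with radius 5.0, so the center T sits 5.0 in from both sides at T = (-24.9, -29.9). That places the tangent points at N = (-29.9, -29.9) on UN and E = (-24.9, -34.9) on EA. Then |PN| = |N − P| = 42.3.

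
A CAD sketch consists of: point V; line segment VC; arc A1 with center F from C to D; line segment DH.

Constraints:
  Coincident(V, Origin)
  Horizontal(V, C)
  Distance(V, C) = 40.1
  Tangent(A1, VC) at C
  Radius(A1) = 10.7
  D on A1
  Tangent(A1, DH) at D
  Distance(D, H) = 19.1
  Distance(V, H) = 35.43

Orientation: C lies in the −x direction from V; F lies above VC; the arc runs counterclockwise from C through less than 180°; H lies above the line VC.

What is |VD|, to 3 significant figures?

30.8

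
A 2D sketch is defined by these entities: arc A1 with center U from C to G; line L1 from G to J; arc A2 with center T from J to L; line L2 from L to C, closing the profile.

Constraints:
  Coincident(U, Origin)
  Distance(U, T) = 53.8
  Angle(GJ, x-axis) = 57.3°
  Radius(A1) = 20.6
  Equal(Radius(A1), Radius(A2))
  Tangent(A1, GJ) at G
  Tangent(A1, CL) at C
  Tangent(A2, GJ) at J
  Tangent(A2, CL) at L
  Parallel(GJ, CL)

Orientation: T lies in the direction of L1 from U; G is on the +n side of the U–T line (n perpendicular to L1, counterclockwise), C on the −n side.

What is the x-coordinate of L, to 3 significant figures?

46.4

The slot axis is L1's direction at 57.3°, so u = (cos 57.3°, sin 57.3°) = (0.540, 0.842) and n = (−sin 57.3°, cos 57.3°) = (-0.842, 0.540). U is at the origin and T lies 53.8 along u from U, so T = 53.8·u = (29.1, 45.3). Tangency of A1 to both parallel lines with radius 20.6 puts G and C at U ± 20.6·n: G = (-17.3, 11.1), C = (17.3, -11.1). Equal radii place J and L the same way about T: J = T + 20.6·n = (11.7, 56.4), L = T − 20.6·n = (46.4, 34.1). So L.x = 46.4.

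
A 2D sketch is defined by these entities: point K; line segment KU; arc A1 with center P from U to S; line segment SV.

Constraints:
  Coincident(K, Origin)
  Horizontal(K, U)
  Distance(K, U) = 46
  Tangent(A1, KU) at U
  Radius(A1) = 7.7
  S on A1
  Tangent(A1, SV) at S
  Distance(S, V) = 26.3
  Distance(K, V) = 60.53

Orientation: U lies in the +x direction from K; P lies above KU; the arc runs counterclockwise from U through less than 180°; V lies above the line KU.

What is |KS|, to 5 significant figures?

54.340

Checks: |PS| = 7.700 ✓; ∠(PS, SV) = 90.00° ✓; |SV| = 26.30 ✓; |KV| = 60.53 ✓.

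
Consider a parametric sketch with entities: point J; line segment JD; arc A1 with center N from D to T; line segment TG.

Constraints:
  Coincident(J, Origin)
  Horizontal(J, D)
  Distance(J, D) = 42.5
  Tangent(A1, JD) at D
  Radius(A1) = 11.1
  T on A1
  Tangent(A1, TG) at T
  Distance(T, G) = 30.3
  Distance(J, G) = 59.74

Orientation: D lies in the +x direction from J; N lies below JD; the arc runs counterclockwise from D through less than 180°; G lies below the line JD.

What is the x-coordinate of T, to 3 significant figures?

31.9

Checks: ∠(ND, DJ) = 90.00° ✓; |NT| = 11.10 ✓; ∠(NT, TG) = 90.00° ✓; |TG| = 30.30 ✓; |JG| = 59.74 ✓.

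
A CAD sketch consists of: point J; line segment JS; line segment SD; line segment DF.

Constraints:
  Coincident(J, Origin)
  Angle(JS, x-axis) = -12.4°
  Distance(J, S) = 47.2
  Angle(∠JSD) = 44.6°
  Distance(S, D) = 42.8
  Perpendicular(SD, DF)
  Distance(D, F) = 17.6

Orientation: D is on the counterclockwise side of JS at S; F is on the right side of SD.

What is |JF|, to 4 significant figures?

51.57

J is at the origin; JS runs at -12.4° with length 47.2, so S = 47.2·(cos -12.4°, sin -12.4°) = (46.10, -10.14). ∠JSD = 44.6°, so SD runs at -12.4° + (180° − 44.6°) = 123.0° from the x-axis; with |SD| = 42.8, D = S + 42.8·(cos 123.0°, sin 123.0°) = (22.79, 25.76). SD ⟂ DF; with |DF| = 17.6 on the right of SD, F = D + 17.6·(0.8387, 0.5446) = (37.55, 35.35). Then |JF| = |F − J| = 51.57.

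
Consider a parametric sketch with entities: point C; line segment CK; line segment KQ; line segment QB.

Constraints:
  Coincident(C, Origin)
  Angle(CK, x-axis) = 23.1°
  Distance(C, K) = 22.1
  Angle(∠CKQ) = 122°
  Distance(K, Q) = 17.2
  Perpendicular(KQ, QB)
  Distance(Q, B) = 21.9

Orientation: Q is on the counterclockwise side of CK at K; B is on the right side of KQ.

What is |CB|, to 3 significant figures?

49.9

C is at the origin; CK runs at 23.1° with length 22.1, so K = 22.1·(cos 23.1°, sin 23.1°) = (20.3, 8.67). ∠CKQ = 122.0°, so KQ runs at 23.1° + (180° − 122.0°) = 81.1° from the x-axis; with |KQ| = 17.2, Q = K + 17.2·(cos 81.1°, sin 81.1°) = (23.0, 25.7). KQ is perpendicular to QB; with |QB| = 21.9 on the right of KQ, B = Q + 21.9·(0.988, -0.155) = (44.6, 22.3). Then |CB| = |B − C| = 49.9.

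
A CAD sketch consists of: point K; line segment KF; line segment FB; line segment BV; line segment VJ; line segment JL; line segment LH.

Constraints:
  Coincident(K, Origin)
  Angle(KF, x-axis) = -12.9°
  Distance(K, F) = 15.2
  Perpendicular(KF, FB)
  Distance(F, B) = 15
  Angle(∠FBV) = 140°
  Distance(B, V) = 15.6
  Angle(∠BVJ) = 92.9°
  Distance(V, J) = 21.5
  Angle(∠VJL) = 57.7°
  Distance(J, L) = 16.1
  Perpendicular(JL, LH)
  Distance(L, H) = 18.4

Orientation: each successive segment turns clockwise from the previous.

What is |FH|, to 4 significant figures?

26.15

K is at the origin; KF runs at -12.9° with length 15.2, so F = (14.82, -3.393). KF ⟂ FB, so FB runs at -102.9°; with |FB| = 15.0, B = (11.47, -18.01). ∠FBV = 140.0° gives BV at -142.9° from the x-axis; with |BV| = 15.6, V = (-0.9747, -27.42). ∠BVJ = 92.9° gives VJ at 130.0° from the x-axis; with |VJ| = 21.5, J = (-14.79, -10.95). ∠VJL = 57.7° gives JL at 7.700° from the x-axis; with |JL| = 16.1, L = (1.160, -8.798). JL is perpendicular to LH, so LH runs at -82.30°; with |LH| = 18.4, H = (3.626, -27.03). Then |FH| = |H − F| = 26.15.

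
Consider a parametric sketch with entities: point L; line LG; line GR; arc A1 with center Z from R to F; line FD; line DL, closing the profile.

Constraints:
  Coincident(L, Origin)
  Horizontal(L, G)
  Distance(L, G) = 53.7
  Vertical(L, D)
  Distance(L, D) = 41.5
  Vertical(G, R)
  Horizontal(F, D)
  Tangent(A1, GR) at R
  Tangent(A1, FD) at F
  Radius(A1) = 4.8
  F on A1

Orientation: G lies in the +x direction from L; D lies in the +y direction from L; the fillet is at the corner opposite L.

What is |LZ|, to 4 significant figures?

61.14

L is at the origin; L and G share the same y with |LG| = 53.7 and G on the +x side, so G = (53.70, 0.000). LD is vertical with |LD| = 41.5 and D on the +y side, so D = (0.000, 41.50). The virtual corner opposite L is at (53.70, 41.50). Since A1 is tangent to GR there, ZR ⟂ GR and since A1 is tangent to FD there, ZF ⟂ FD, with radius 4.8, so the center Z sits 4.8 in from both sides at Z = (48.90, 36.70). Then |LZ| = |Z − L| = 61.14.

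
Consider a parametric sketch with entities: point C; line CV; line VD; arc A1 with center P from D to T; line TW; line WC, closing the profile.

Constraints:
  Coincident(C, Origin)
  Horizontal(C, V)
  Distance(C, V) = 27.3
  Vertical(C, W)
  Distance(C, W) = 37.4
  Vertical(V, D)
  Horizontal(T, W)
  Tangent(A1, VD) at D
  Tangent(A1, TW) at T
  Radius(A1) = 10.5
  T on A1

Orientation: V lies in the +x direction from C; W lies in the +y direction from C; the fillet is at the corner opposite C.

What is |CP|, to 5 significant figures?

31.715

C is at the origin; C and V share the same y with |CV| = 27.3 and V on the +x side, so V = (27.300, 0.0000). C and W share the same x with |CW| = 37.4 and W on the +y side, so W = (0.0000, 37.400). The virtual corner opposite C is at (27.300, 37.400). Since A1 is tangent to VD there, PD ⟂ VD and tangency of A1 to TW means the radius PT is perpendicular to TW, with radius 10.5, so the center P sits 10.5 in from both sides at P = (16.800, 26.900). Then |CP| = |P − C| = 31.715.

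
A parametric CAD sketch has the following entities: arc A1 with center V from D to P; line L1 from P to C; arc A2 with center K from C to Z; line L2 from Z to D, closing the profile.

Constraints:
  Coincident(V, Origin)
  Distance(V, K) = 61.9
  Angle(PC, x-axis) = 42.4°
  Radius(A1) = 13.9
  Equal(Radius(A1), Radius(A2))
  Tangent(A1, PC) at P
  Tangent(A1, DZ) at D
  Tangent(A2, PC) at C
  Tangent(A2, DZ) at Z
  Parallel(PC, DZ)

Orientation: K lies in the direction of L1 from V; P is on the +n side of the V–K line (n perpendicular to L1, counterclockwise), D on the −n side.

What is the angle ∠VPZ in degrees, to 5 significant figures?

65.815°

The slot axis is L1's direction at 42.4°, so u = (cos 42.4°, sin 42.4°) = (0.73846, 0.67430) and n = (−sin 42.4°, cos 42.4°) = (-0.67430, 0.73846). V is at the origin and K lies 61.9 along u from V, so K = 61.9·u = (45.710, 41.739). Tangency of A1 to both parallel lines with radius 13.9 puts P and D at V ± 13.9·n: P = (-9.3728, 10.265), D = (9.3728, -10.265). Equal radii place C and Z the same way about K: C = K + 13.9·n = (36.338, 52.004), Z = K − 13.9·n = (55.083, 31.475). Then cos ∠VPZ = PV·PZ / (|PV||PZ|), giving 65.815°.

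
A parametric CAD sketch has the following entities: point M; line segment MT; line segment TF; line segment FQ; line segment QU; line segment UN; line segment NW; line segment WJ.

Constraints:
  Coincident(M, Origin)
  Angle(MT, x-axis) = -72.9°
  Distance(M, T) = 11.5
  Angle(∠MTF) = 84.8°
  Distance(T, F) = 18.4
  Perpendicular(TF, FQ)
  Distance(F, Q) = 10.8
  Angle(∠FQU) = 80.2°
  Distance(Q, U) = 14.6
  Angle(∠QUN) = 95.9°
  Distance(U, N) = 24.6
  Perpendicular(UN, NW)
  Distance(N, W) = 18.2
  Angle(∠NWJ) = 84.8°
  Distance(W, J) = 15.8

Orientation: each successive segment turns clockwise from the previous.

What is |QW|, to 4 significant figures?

26.36

M is at the origin; MT runs at -72.9° with length 11.5, so T = (3.381, -10.99). ∠MTF = 84.8° gives TF at -168.1° from the x-axis; with |TF| = 18.4, F = (-14.62, -14.79). TF ⟂ FQ, so FQ runs at 101.9°; with |FQ| = 10.8, Q = (-16.85, -4.218). ∠FQU = 80.2° gives QU at 2.100° from the x-axis; with |QU| = 14.6, U = (-2.260, -3.683). ∠QUN = 95.9° gives UN at -82.00° from the x-axis; with |UN| = 24.6, N = (1.164, -28.04). UN is perpendicular to NW, so NW runs at -172.0°; with |NW| = 18.2, W = (-16.86, -30.58). Then |QW| = |W − Q| = 26.36.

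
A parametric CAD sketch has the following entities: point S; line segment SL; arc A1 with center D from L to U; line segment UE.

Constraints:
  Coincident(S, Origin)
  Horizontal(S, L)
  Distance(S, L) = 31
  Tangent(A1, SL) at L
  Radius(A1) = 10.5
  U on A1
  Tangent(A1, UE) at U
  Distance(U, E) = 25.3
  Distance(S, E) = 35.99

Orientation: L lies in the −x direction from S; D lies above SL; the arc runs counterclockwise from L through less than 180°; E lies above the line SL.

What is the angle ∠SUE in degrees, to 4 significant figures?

98.04°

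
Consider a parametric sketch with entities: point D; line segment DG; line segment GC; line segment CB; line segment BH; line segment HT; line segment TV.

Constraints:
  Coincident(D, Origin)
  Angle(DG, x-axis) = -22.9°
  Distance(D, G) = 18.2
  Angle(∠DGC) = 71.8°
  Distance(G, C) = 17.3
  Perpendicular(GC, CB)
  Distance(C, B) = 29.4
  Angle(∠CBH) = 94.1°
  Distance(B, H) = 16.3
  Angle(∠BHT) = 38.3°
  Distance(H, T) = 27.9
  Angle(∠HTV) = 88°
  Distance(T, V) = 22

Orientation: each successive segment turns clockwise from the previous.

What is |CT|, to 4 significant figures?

12.53

D is at the origin; DG runs at -22.9° with length 18.2, so G = (16.77, -7.082). ∠DGC = 71.8° gives GC at -131.1° from the x-axis; with |GC| = 17.3, C = (5.393, -20.12). GC is perpendicular to CB, so CB runs at 138.9°; with |CB| = 29.4, B = (-16.76, -0.7919). ∠CBH = 94.1° gives BH at 53.00° from the x-axis; with |BH| = 16.3, H = (-6.952, 12.23). ∠BHT = 38.3° gives HT at -88.70° from the x-axis; with |HT| = 27.9, T = (-6.319, -15.67). Then |CT| = |T − C| = 12.53.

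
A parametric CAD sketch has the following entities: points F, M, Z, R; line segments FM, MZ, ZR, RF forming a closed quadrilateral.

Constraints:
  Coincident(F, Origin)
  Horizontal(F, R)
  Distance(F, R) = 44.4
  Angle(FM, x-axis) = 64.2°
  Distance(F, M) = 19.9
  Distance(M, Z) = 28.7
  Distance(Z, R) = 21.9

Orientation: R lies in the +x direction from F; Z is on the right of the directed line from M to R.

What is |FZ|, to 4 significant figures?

24.45

Checks: |MZ| = 28.70 ✓; |ZR| = 21.90 ✓.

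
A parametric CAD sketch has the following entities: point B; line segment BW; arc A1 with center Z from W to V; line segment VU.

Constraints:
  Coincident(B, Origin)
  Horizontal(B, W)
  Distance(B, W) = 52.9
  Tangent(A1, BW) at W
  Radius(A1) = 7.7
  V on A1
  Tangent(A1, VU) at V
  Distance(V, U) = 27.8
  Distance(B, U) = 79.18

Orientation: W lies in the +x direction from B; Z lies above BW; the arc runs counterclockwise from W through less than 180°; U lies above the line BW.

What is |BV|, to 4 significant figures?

59.46

B is at the origin; B and W share the same y with |BW| = 52.9 and W on the +x side, so W = (52.90, 0.000). A1 meets BW tangentially, so ZW is at right angles to BW, so Z = W + (0, 7.7) = (52.90, 7.700). Since ZV ⟂ VU (tangency), |ZU| = √(7.7² + 27.8²) = 28.85 regardless of where V sits on A1. So U lies on both circle(B, 79.18) and circle(Z, 28.85); the above-BW intersection is U = (74.50, 26.82). V is the foot of the tangent from U: V = (59.36, 3.506).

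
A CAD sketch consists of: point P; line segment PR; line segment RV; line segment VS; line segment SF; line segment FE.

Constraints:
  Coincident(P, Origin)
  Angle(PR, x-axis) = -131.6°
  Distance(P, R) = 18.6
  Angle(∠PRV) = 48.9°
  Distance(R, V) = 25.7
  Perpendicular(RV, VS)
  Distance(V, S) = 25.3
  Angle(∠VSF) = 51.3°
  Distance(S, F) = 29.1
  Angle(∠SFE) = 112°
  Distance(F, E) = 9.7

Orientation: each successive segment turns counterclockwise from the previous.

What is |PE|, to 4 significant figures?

17.44

P is at the origin; PR runs at -131.6° with length 18.6, so R = (-12.35, -13.91). ∠PRV = 48.9° gives RV at -0.5000° from the x-axis; with |RV| = 25.7, V = (13.35, -14.13). RV ⟂ VS, so VS runs at 89.50°; with |VS| = 25.3, S = (13.57, 11.17). ∠VSF = 51.3° gives SF at -141.8° from the x-axis; with |SF| = 29.1, F = (-9.298, -6.830). ∠SFE = 112.0° gives FE at -73.80° from the x-axis; with |FE| = 9.7, E = (-6.591, -16.14). Then |PE| = |E − P| = 17.44.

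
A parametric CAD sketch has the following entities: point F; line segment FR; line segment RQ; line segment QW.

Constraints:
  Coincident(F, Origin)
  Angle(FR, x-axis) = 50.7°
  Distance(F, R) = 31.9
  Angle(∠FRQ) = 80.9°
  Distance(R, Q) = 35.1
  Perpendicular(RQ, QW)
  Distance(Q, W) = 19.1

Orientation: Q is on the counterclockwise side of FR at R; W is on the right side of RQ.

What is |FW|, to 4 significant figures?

58.85

F is at the origin; FR runs at 50.7° with length 31.9, so R = 31.9·(cos 50.7°, sin 50.7°) = (20.20, 24.69). ∠FRQ = 80.9°, so RQ runs at 50.7° + (180° − 80.9°) = 149.8° from the x-axis; with |RQ| = 35.1, Q = R + 35.1·(cos 149.8°, sin 149.8°) = (-10.13, 42.34). RQ ⟂ QW; with |QW| = 19.1 on the right of RQ, W = Q + 19.1·(0.5030, 0.8643) = (-0.5235, 58.85). Then |FW| = |W − F| = 58.85.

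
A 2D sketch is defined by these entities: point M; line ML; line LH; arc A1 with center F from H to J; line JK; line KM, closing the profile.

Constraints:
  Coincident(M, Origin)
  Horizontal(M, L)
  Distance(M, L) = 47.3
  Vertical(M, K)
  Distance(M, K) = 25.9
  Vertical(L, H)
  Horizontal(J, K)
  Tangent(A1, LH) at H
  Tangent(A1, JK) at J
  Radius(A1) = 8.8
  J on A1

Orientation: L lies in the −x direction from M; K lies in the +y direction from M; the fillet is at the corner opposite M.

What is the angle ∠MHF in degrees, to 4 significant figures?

19.88°

The virtual corner opposite M is at (-47.30, 25.90). Since A1 is tangent to LH there, FH ⟂ LH and tangency of A1 to JK means the radius FJ is perpendicular to JK, with radius 8.8, so the center F sits 8.8 in from both sides at F = (-38.50, 17.10). That places the tangent points at H = (-47.30, 17.10) on LH and J = (-38.50, 25.90) on JK. Then cos ∠MHF = HM·HF / (|HM||HF|), giving 19.88°.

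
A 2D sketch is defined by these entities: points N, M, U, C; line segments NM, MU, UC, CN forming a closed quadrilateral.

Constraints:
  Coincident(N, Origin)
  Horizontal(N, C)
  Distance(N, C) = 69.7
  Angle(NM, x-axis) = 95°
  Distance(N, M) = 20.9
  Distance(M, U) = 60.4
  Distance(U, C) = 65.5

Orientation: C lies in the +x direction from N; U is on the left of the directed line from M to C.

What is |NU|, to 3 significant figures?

74.6

N is at the origin; N and C share the same y with |NC| = 69.7 and C in +x, so C = (69.7, 0). NM runs at 95.0° with |NM| = 20.9, so M = (-1.82, 20.8). U is determined by |MU| = 60.4 and |UC| = 65.5 together: it lies at the intersection of circle(M, 60.4) and circle(C, 65.5). With |MC| = 74.5, the foot of the radical line on MC is 32.9 from M and the perpendicular offset is √(60.4² − 32.9²) = 50.6. Taking the left-of-MC solution: U = (44.0, 60.2).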